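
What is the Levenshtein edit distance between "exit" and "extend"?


Word 1: "exit" (length 4)
Word 2: "extend" (length 6)
One optimal edit sequence (insert/delete/substitute each cost 1):
  1. keep 'e'
  2. keep 'x'
  3. insert 't'  (+1)
  4. insert 'e'  (+1)
  5. substitute 'i' -> 'n'  (+1)
  6. substitute 't' -> 'd'  (+1)
Total edit operations: 4
Edit distance = 4


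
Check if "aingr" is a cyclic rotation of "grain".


Word: "grain", Candidate: "aingr"
Method: check if candidate is substring of word+word
"graingrain" contains "aingr"? Yes
Is rotation = Yes


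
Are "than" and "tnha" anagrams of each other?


Word 1: "than" → sorted: ahnt
Word 2: "tnha" → sorted: ahnt
Same letters? ahnt == ahnt
Anagram = Yes


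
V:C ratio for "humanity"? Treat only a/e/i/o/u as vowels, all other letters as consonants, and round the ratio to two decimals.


Word: "humanity"
Vowels (a,e,i,o,u): 3
Consonants: 5
Ratio = 3/5
= 0.60


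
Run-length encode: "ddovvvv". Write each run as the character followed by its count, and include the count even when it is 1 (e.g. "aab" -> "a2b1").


String: "ddovvvv"
Scanning for consecutive runs:
  'd' x 2
  'o' x 1
  'v' x 4
RLE = "d2o1v4"


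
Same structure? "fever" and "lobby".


Pattern of "fever": [0, 1, 2, 1, 3]
Pattern of "lobby": [0, 1, 2, 2, 3]
Patterns do not match
Same pattern = No


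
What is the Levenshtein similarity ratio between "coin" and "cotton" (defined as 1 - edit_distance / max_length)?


Word 1: "coin" (length 4)
Word 2: "cotton" (length 6)
One optimal edit sequence:
  1. keep 'c'
  2. keep 'o'
  3. insert 't'  (+1)
  4. insert 't'  (+1)
  5. substitute 'i' -> 'o'  (+1)
  6. keep 'n'
Edit distance = 3
Max length = max(4, 6) = 6
Similarity = 1 - 3/6
= 0.5000


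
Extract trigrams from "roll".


Word: "roll" (length 4)
Number of trigrams = 4 - 3 + 1 = 2
  Position 0: "rol"
  Position 1: "oll"
Trigrams = "rol", "oll"


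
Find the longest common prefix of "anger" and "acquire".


Word 1: "anger"
Word 2: "acquire"
Comparing from start:
  Pos 0: 'a' == 'a'
  Pos 1: 'n' != 'c' (stop)
LCP = "a" (length 1)


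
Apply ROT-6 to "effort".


Word: "effort"
Shift: 6
Each letter → (letter + shift) mod 26:
  'e' (4) + 6 = 10 → 'k'
  'f' (5) + 6 = 11 → 'l'
  'f' (5) + 6 = 11 → 'l'
  'o' (14) + 6 = 20 → 'u'
  'r' (17) + 6 = 23 → 'x'
  't' (19) + 6 = 25 → 'z'
Result = "klluxz"


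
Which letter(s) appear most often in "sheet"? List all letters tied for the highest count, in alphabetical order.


Word: "sheet"
Letter counts:
  'e': 2
  'h': 1
  's': 1
  't': 1
Maximum count = 2
Most frequent = 'e' (2 times each)


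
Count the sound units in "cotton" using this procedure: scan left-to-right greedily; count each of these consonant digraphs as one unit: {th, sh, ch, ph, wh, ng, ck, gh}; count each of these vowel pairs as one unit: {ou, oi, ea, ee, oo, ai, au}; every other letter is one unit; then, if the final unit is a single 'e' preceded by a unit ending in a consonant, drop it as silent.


Word: "cotton" (6 letters)
Left-to-right scan:
  [1] 'c' (letter)
  [2] 'o' (letter)
  [3] 't' (letter)
  [4] 't' (letter)
  [5] 'o' (letter)
  [6] 'n' (letter)
Units from scan: 6
Sound units = 6 units


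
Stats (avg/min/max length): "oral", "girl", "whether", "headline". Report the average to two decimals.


Lengths: "oral"=4, "girl"=4, "whether"=7, "headline"=8
Sum = 23, Count = 4
Average = 23/4 = 5.75
= avg=5.75, min=4, max=8


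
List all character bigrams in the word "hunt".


Word: "hunt" (length 4)
Number of bigrams = 4 - 2 + 1 = 3
  Position 0: "hu"
  Position 1: "un"
  Position 2: "nt"
Bigrams = "hu", "un", "nt"


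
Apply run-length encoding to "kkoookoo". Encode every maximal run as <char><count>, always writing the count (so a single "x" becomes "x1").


String: "kkoookoo"
Scanning for consecutive runs:
  'k' x 2
  'o' x 3
  'k' x 1
  'o' x 2
RLE = "k2o3k1o2"


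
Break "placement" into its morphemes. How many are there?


Word: "placement"
Morphemes: place | -ment
Each morpheme carries meaning
= 2 morphemes


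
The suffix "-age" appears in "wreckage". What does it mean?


Suffix: -age
Example: wreckage (wreck + -age)
Meaning = result / collection


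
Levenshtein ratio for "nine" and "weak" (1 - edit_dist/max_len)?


Word 1: "nine" (length 4)
Word 2: "weak" (length 4)
One optimal edit sequence:
  1. substitute 'n' -> 'w'  (+1)
  2. substitute 'i' -> 'e'  (+1)
  3. substitute 'n' -> 'a'  (+1)
  4. substitute 'e' -> 'k'  (+1)
Edit distance = 4
Max length = max(4, 4) = 4
Similarity = 1 - 4/4
= 0.0000


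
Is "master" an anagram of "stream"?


Word 1: "stream" → sorted: aemrst
Word 2: "master" → sorted: aemrst
Same letters? aemrst == aemrst
Anagram = Yes


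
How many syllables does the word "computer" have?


Word: "computer"
Syllable breakdown: com / pu / ter
Counting: 3 parts
= 3 syllables


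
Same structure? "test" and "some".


Pattern of "test": [0, 1, 2, 0]
Pattern of "some": [0, 1, 2, 3]
Patterns do not match
Same pattern = No


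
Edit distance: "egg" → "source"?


Word 1: "egg" (length 3)
Word 2: "source" (length 6)
One optimal edit sequence (insert/delete/substitute each cost 1):
  1. insert 's'  (+1)
  2. insert 'o'  (+1)
  3. insert 'u'  (+1)
  4. substitute 'e' -> 'r'  (+1)
  5. substitute 'g' -> 'c'  (+1)
  6. substitute 'g' -> 'e'  (+1)
Total edit operations: 6
Edit distance = 6


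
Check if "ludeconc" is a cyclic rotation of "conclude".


Word: "conclude", Candidate: "ludeconc"
Method: check if candidate is substring of word+word
"concludeconclude" contains "ludeconc"? Yes
Is rotation = Yes


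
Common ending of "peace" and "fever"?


Word 1: "peace"
Word 2: "fever"
Comparing from end:
  Pos -1: 'e' != 'r' (stop)
LCS = "" (length 0)


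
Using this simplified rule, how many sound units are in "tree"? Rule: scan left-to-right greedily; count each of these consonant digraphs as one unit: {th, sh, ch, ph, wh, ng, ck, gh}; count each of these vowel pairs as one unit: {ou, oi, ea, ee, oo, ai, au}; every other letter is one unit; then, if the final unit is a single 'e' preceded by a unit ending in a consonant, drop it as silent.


Word: "tree" (4 letters)
Left-to-right scan:
  1. 't' (letter)
  2. 'r' (letter)
  3. 'ee' (vowel-pair)
Units from scan: 3
Sound units = 3 units


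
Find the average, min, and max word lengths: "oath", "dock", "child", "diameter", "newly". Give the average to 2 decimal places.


Lengths: "oath"=4, "dock"=4, "child"=5, "diameter"=8, "newly"=5
Sum = 26, Count = 5
Average = 26/5 = 5.20
= avg=5.20, min=4, max=8


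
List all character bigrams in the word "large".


Word: "large" (length 5)
Number of bigrams = 5 - 2 + 1 = 4
  Position 0: "la"
  Position 1: "ar"
  Position 2: "rg"
  Position 3: "ge"
Bigrams = "la", "ar", "rg", "ge"


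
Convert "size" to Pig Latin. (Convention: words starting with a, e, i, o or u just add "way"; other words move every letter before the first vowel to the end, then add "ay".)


Word: "size"
Starts with consonant(s) → move to end, add 'ay'
Consonant cluster: "s"
Pig Latin = "izesay"


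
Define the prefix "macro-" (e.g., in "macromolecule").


Prefix: macro-
As in: macromolecule -> macro- + molecule
Meaning = large


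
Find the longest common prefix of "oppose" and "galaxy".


Word 1: "oppose"
Word 2: "galaxy"
Comparing from start:
  Pos 0: 'o' != 'g' (stop)
LCP = "" (length 0)


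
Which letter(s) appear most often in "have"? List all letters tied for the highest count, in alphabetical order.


Word: "have"
Letter counts:
  'a': 1
  'e': 1
  'h': 1
  'v': 1
Maximum count = 1
Most frequent = 'a', 'e', 'h', 'v' (1 time each)


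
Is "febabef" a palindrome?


Word: "febabef"
Reversed: "febabef"
Forward == Backward? febabef == febabef
Palindrome = Yes


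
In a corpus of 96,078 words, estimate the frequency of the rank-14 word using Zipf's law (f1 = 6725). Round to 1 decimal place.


Zipf's law: f(r) = f(1) / r
f(1) = 6725
f(14) = 6725 / 14
= 480.4 occurrences


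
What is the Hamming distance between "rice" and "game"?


Comparing character by character (same length = 4):
  Pos 0: 'r' vs 'g' !=
  Pos 1: 'i' vs 'a' !=
  Pos 2: 'c' vs 'm' !=
  Pos 3: 'e' vs 'e' =
Hamming distance = 3


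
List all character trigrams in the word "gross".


Word: "gross" (length 5)
Number of trigrams = 5 - 3 + 1 = 3
  Position 0: "gro"
  Position 1: "ros"
  Position 2: "oss"
Trigrams = "gro", "ros", "oss"


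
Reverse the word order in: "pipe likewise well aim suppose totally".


Original: "pipe likewise well aim suppose totally"
Words (1..n): pipe | likewise | well | aim | suppose | totally
Reversed (n..1): totally | suppose | aim | well | likewise | pipe
Result = "totally suppose aim well likewise pipe"


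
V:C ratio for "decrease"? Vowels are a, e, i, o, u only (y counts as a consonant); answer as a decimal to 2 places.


Word: "decrease"
Vowels (a,e,i,o,u): 4
Consonants: 4
Ratio = 4/4
= 1.00


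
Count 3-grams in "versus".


Word: "versus" (length 6)
Number of 3-grams = length - 3 + 1 = 6 - 3 + 1
= 4


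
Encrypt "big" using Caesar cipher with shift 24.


Word: "big"
Shift: 24
Each letter → (letter + shift) mod 26:
  'b' (1) + 24 = 25 → 'z'
  'i' (8) + 24 = 6 → 'g'
  'g' (6) + 24 = 4 → 'e'
Result = "zge"


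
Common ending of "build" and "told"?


Word 1: "build"
Word 2: "told"
Comparing from end:
  Pos -1: 'd' == 'd'
  Pos -2: 'l' == 'l'
  Pos -3: 'i' != 'o' (stop)
LCS = "ld" (length 2)


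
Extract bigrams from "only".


Word: "only" (length 4)
Number of bigrams = 4 - 2 + 1 = 3
  Position 0: "on"
  Position 1: "nl"
  Position 2: "ly"
Bigrams = "on", "nl", "ly"


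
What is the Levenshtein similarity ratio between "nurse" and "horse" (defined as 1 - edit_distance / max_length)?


Word 1: "nurse" (length 5)
Word 2: "horse" (length 5)
One optimal edit sequence:
  1. substitute 'n' -> 'h'  (+1)
  2. substitute 'u' -> 'o'  (+1)
  3. keep 'r'
  4. keep 's'
  5. keep 'e'
Edit distance = 2
Max length = max(5, 5) = 5
Similarity = 1 - 2/5
= 0.6000


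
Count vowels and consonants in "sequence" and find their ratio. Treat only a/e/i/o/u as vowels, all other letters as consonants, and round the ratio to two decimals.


Word: "sequence"
Vowels (a,e,i,o,u): 4
Consonants: 4
Ratio = 4/4
= 1.00


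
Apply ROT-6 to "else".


Word: "else"
Shift: 6
Each letter → (letter + shift) mod 26:
  'e' (4) + 6 = 10 → 'k'
  'l' (11) + 6 = 17 → 'r'
  's' (18) + 6 = 24 → 'y'
  'e' (4) + 6 = 10 → 'k'
Result = "kryk"


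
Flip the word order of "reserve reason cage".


Original: "reserve reason cage"
Words (1..n): reserve | reason | cage
Reversed (n..1): cage | reason | reserve
Result = "cage reason reserve"


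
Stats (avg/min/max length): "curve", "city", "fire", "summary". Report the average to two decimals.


Lengths: "curve"=5, "city"=4, "fire"=4, "summary"=7
Sum = 20, Count = 4
Average = 20/4 = 5.00
= avg=5.00, min=4, max=7


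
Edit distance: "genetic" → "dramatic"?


Word 1: "genetic" (length 7)
Word 2: "dramatic" (length 8)
One optimal edit sequence (insert/delete/substitute each cost 1):
  1. insert 'd'  (+1)
  2. substitute 'g' -> 'r'  (+1)
  3. substitute 'e' -> 'a'  (+1)
  4. substitute 'n' -> 'm'  (+1)
  5. substitute 'e' -> 'a'  (+1)
  6. keep 't'
  7. keep 'i'
  8. keep 'c'
Total edit operations: 5
Edit distance = 5


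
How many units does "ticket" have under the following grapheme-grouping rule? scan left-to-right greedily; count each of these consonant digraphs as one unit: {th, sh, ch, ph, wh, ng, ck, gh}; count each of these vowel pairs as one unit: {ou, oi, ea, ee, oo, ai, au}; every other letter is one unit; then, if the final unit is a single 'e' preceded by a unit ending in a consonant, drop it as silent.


Word: "ticket" (6 letters)
Left-to-right scan:
  [1] 't' (letter)
  [2] 'i' (letter)
  [3] 'ck' (digraph)
  [4] 'e' (letter)
  [5] 't' (letter)
Units from scan: 5
Sound units = 5 units


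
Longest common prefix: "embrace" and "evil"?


Word 1: "embrace"
Word 2: "evil"
Comparing from start:
  Pos 0: 'e' == 'e'
  Pos 1: 'm' != 'v' (stop)
LCP = "e" (length 1)


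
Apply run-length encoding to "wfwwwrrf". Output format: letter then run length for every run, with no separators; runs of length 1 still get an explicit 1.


String: "wfwwwrrf"
Scanning for consecutive runs:
  'w' x 1
  'f' x 1
  'w' x 3
  'r' x 2
  'f' x 1
RLE = "w1f1w3r2f1"


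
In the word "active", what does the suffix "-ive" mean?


Suffix: -ive
As in: active -> act + -ive
Meaning = tending to


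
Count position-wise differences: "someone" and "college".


Comparing character by character (same length = 7):
  Pos 0: 's' vs 'c' !=
  Pos 1: 'o' vs 'o' =
  Pos 2: 'm' vs 'l' !=
  Pos 3: 'e' vs 'l' !=
  Pos 4: 'o' vs 'e' !=
  Pos 5: 'n' vs 'g' !=
  Pos 6: 'e' vs 'e' =
Hamming distance = 5


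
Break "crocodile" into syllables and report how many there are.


Word: "crocodile"
Syllable breakdown: croc | o | dile
Counting: 3 parts
= 3 syllables


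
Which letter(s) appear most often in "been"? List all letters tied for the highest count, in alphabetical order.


Word: "been"
Letter counts:
  'b': 1
  'e': 2
  'n': 1
Maximum count = 2
Most frequent = 'e' (2 times each)


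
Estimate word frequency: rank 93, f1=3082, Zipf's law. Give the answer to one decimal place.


Zipf's law: f(r) = f(1) / r
f(1) = 3082
f(93) = 3082 / 93
= 33.1 occurrences


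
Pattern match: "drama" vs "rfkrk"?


Pattern of "drama": [0, 1, 2, 3, 2]
Pattern of "rfkrk": [0, 1, 2, 0, 2]
Patterns do not match
Same pattern = No


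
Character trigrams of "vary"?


Word: "vary" (length 4)
Number of trigrams = 4 - 3 + 1 = 2
  Position 0: "var"
  Position 1: "ary"
Trigrams = "var", "ary"


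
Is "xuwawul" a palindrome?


Word: "xuwawul"
Reversed: "luwawux"
Forward == Backward? xuwawul != luwawux
Palindrome = No


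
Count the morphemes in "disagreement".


Word: "disagreement"
Morphemes: dis- / agree / -ment
Each morpheme carries meaning
= 3 morphemes


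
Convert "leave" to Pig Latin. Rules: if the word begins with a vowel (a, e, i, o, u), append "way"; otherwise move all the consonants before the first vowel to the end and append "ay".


Word: "leave"
Starts with consonant(s) → move to end, add 'ay'
Consonant cluster: "l"
Pig Latin = "eavelay"


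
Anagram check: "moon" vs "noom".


Word 1: "moon" → sorted: mnoo
Word 2: "noom" → sorted: mnoo
Same letters? mnoo == mnoo
Anagram = Yes


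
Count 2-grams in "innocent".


Word: "innocent" (length 8)
Number of 2-grams = length - 2 + 1 = 8 - 2 + 1
= 7


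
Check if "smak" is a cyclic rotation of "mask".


Word: "mask", Candidate: "smak"
Method: check if candidate is substring of word+word
"maskmask" contains "smak"? No
Is rotation = No


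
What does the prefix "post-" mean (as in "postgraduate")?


Prefix: post-
Example: postgraduate = post- + graduate
Meaning = after


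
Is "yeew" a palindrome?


Word: "yeew"
Reversed: "weey"
Forward == Backward? yeew != weey
Palindrome = No


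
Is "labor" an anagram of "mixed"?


Word 1: "mixed" → sorted: deimx
Word 2: "labor" → sorted: ablor
Same letters? deimx != ablor
Anagram = No


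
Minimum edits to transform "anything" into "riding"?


Word 1: "anything" (length 8)
Word 2: "riding" (length 6)
One optimal edit sequence (insert/delete/substitute each cost 1):
  1. delete 'a'  (+1)
  2. delete 'n'  (+1)
  3. substitute 'y' -> 'r'  (+1)
  4. substitute 't' -> 'i'  (+1)
  5. substitute 'h' -> 'd'  (+1)
  6. keep 'i'
  7. keep 'n'
  8. keep 'g'
Total edit operations: 5
Edit distance = 5


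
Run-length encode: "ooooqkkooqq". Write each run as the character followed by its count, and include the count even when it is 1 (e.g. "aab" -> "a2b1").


String: "ooooqkkooqq"
Scanning for consecutive runs:
  'o' x 4
  'q' x 1
  'k' x 2
  'o' x 2
  'q' x 2
RLE = "o4q1k2o2q2"


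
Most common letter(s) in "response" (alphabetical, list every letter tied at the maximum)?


Word: "response"
Letter counts:
  'e': 2
  'n': 1
  'o': 1
  'p': 1
  'r': 1
  's': 2
Maximum count = 2
Most frequent = 'e', 's' (2 times each)


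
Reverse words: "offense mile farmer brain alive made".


Original: "offense mile farmer brain alive made"
Words (1..n): offense | mile | farmer | brain | alive | made
Reversed (n..1): made | alive | brain | farmer | mile | offense
Result = "made alive brain farmer mile offense"


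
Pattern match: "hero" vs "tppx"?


Pattern of "hero": [0, 1, 2, 3]
Pattern of "tppx": [0, 1, 1, 2]
Patterns do not match
Same pattern = No


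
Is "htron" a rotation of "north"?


Word: "north", Candidate: "htron"
Method: check if candidate is substring of word+word
"northnorth" contains "htron"? No
Is rotation = No


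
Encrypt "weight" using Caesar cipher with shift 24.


Word: "weight"
Shift: 24
Each letter → (letter + shift) mod 26:
  'w' (22) + 24 = 20 → 'u'
  'e' (4) + 24 = 2 → 'c'
  'i' (8) + 24 = 6 → 'g'
  'g' (6) + 24 = 4 → 'e'
  'h' (7) + 24 = 5 → 'f'
  't' (19) + 24 = 17 → 'r'
Result = "ucgefr"


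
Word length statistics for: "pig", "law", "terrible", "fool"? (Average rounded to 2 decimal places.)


Lengths: "pig"=3, "law"=3, "terrible"=8, "fool"=4
Sum = 18, Count = 4
Average = 18/4 = 4.50
= avg=4.50, min=3, max=8


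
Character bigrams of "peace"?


Word: "peace" (length 5)
Number of bigrams = 5 - 2 + 1 = 4
  Position 0: "pe"
  Position 1: "ea"
  Position 2: "ac"
  Position 3: "ce"
Bigrams = "pe", "ea", "ac", "ce"


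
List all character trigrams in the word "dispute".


Word: "dispute" (length 7)
Number of trigrams = 7 - 3 + 1 = 5
  Position 0: "dis"
  Position 1: "isp"
  Position 2: "spu"
  Position 3: "put"
  Position 4: "ute"
Trigrams = "dis", "isp", "spu", "put", "ute"


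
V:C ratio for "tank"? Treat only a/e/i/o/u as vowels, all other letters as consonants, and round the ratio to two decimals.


Word: "tank"
Vowels (a,e,i,o,u): 1
Consonants: 3
Ratio = 1/3
= 0.33


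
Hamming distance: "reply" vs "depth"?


Comparing character by character (same length = 5):
  Pos 0: 'r' vs 'd' !=
  Pos 1: 'e' vs 'e' =
  Pos 2: 'p' vs 'p' =
  Pos 3: 'l' vs 't' !=
  Pos 4: 'y' vs 'h' !=
Hamming distance = 3


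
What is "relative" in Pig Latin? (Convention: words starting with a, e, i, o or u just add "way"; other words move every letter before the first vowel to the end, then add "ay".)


Word: "relative"
Starts with consonant(s) → move to end, add 'ay'
Consonant cluster: "r"
Pig Latin = "elativeray"


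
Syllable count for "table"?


Word: "table"
Syllable breakdown: ta / ble
Counting: 2 parts
= 2 syllables


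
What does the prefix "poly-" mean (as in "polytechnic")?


Prefix: poly-
Example: polytechnic (poly- + technic)
Meaning = many


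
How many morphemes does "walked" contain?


Word: "walked"
Morphemes: walk + -ed
Each morpheme carries meaning
= 2 morphemes


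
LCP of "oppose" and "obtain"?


Word 1: "oppose"
Word 2: "obtain"
Comparing from start:
  Pos 0: 'o' == 'o'
  Pos 1: 'p' != 'b' (stop)
LCP = "o" (length 1)


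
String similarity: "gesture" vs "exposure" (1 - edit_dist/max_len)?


Word 1: "gesture" (length 7)
Word 2: "exposure" (length 8)
One optimal edit sequence:
  1. insert 'e'  (+1)
  2. substitute 'g' -> 'x'  (+1)
  3. substitute 'e' -> 'p'  (+1)
  4. substitute 's' -> 'o'  (+1)
  5. substitute 't' -> 's'  (+1)
  6. keep 'u'
  7. keep 'r'
  8. keep 'e'
Edit distance = 5
Max length = max(7, 8) = 8
Similarity = 1 - 5/8
= 0.3750


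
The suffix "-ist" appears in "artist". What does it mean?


Suffix: -ist
Example: artist (art + -ist)
Meaning = one who practices


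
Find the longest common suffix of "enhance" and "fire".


Word 1: "enhance"
Word 2: "fire"
Comparing from end:
  Pos -1: 'e' == 'e'
  Pos -2: 'c' != 'r' (stop)
LCS = "e" (length 1)


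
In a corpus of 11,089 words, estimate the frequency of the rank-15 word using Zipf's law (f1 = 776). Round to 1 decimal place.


Zipf's law: f(r) = f(1) / r
f(1) = 776
f(15) = 776 / 15
= 51.7 occurrences


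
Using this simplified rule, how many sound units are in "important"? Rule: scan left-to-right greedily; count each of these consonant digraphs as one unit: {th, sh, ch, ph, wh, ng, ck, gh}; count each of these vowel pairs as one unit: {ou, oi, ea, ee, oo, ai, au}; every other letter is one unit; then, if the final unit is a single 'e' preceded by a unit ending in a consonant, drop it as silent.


Word: "important" (9 letters)
Left-to-right scan:
  [1] 'i' (letter)
  [2] 'm' (letter)
  [3] 'p' (letter)
  [4] 'o' (letter)
  [5] 'r' (letter)
  [6] 't' (letter)
  [7] 'a' (letter)
  [8] 'n' (letter)
  [9] 't' (letter)
Units from scan: 9
Sound units = 9 units


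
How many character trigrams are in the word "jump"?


Word: "jump" (length 4)
Number of 3-grams = length - 3 + 1 = 4 - 3 + 1
= 2


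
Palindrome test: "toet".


Word: "toet"
Reversed: "teot"
Forward == Backward? toet != teot
Palindrome = No


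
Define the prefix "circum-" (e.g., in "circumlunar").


Prefix: circum-
Example: circumlunar = circum- + lunar
Meaning = around


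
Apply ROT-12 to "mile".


Word: "mile"
Shift: 12
Each letter → (letter + shift) mod 26:
  'm' (12) + 12 = 24 → 'y'
  'i' (8) + 12 = 20 → 'u'
  'l' (11) + 12 = 23 → 'x'
  'e' (4) + 12 = 16 → 'q'
Result = "yuxq"


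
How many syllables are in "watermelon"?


Word: "watermelon"
Syllable breakdown: wa / ter / mel / on
Counting: 4 parts
= 4 syllables


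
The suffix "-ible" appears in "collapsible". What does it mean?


Suffix: -ible
As in: collapsible -> collapse + -ible, with a spelling change
Meaning = capable of


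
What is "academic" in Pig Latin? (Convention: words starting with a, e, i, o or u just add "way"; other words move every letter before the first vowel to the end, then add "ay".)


Word: "academic"
Starts with vowel → add 'way'
Pig Latin = "academicway"


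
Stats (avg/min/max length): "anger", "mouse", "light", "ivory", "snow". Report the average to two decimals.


Lengths: "anger"=5, "mouse"=5, "light"=5, "ivory"=5, "snow"=4
Sum = 24, Count = 5
Average = 24/5 = 4.80
= avg=4.80, min=4, max=5


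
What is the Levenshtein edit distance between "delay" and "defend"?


Word 1: "delay" (length 5)
Word 2: "defend" (length 6)
One optimal edit sequence (insert/delete/substitute each cost 1):
  1. keep 'd'
  2. keep 'e'
  3. insert 'f'  (+1)
  4. substitute 'l' -> 'e'  (+1)
  5. substitute 'a' -> 'n'  (+1)
  6. substitute 'y' -> 'd'  (+1)
Total edit operations: 4
Edit distance = 4


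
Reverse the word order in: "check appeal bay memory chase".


Original: "check appeal bay memory chase"
Words (1..n): check | appeal | bay | memory | chase
Reversed (n..1): chase | memory | bay | appeal | check
Result = "chase memory bay appeal check"


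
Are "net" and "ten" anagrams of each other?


Word 1: "net" → sorted: ent
Word 2: "ten" → sorted: ent
Same letters? ent == ent
Anagram = Yes


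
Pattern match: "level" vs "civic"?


Pattern of "level": [0, 1, 2, 1, 0]
Pattern of "civic": [0, 1, 2, 1, 0]
Patterns match
Same pattern = Yes


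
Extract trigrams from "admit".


Word: "admit" (length 5)
Number of trigrams = 5 - 3 + 1 = 3
  Position 0: "adm"
  Position 1: "dmi"
  Position 2: "mit"
Trigrams = "adm", "dmi", "mit"


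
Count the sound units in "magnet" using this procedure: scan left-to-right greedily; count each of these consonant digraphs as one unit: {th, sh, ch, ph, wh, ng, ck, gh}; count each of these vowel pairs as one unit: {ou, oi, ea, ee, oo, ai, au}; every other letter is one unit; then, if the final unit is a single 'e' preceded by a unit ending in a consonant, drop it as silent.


Word: "magnet" (6 letters)
Left-to-right scan:
  1. 'm' (letter)
  2. 'a' (letter)
  3. 'g' (letter)
  4. 'n' (letter)
  5. 'e' (letter)
  6. 't' (letter)
Units from scan: 6
Sound units = 6 units


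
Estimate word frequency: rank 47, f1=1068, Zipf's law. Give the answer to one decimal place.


Zipf's law: f(r) = f(1) / r
f(1) = 1068
f(47) = 1068 / 47
= 22.7 occurrences


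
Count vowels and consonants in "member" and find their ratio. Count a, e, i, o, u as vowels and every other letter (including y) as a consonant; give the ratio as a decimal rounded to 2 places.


Word: "member"
Vowels (a,e,i,o,u): 2
Consonants: 4
Ratio = 2/4
= 0.50


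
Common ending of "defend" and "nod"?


Word 1: "defend"
Word 2: "nod"
Comparing from end:
  Pos -1: 'd' == 'd'
  Pos -2: 'n' != 'o' (stop)
LCS = "d" (length 1)


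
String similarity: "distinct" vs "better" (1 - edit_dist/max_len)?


Word 1: "distinct" (length 8)
Word 2: "better" (length 6)
One optimal edit sequence:
  1. delete 'd'  (+1)
  2. substitute 'i' -> 'b'  (+1)
  3. substitute 's' -> 'e'  (+1)
  4. keep 't'
  5. delete 'i'  (+1)
  6. substitute 'n' -> 't'  (+1)
  7. substitute 'c' -> 'e'  (+1)
  8. substitute 't' -> 'r'  (+1)
Edit distance = 7
Max length = max(8, 6) = 8
Similarity = 1 - 7/8
= 0.1250


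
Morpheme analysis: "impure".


Word: "impure"
Morphemes: im- / pure
Each morpheme carries meaning
= 2 morphemes


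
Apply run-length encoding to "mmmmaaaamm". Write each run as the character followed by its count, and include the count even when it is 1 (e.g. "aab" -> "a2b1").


String: "mmmmaaaamm"
Scanning for consecutive runs:
  'm' x 4
  'a' x 4
  'm' x 2
RLE = "m4a4m2"


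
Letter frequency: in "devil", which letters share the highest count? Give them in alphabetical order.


Word: "devil"
Letter counts:
  'd': 1
  'e': 1
  'i': 1
  'l': 1
  'v': 1
Maximum count = 1
Most frequent = 'd', 'e', 'i', 'l', 'v' (1 time each)


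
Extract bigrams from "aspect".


Word: "aspect" (length 6)
Number of bigrams = 6 - 2 + 1 = 5
  Position 0: "as"
  Position 1: "sp"
  Position 2: "pe"
  Position 3: "ec"
  Position 4: "ct"
Bigrams = "as", "sp", "pe", "ec", "ct"


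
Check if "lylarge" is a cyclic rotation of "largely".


Word: "largely", Candidate: "lylarge"
Method: check if candidate is substring of word+word
"largelylargely" contains "lylarge"? Yes
Is rotation = Yes


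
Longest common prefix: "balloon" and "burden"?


Word 1: "balloon"
Word 2: "burden"
Comparing from start:
  Pos 0: 'b' == 'b'
  Pos 1: 'a' != 'u' (stop)
LCP = "b" (length 1)


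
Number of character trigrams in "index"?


Word: "index" (length 5)
Number of 3-grams = length - 3 + 1 = 5 - 3 + 1
= 3


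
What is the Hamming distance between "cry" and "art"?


Comparing character by character (same length = 3):
  Pos 0: 'c' vs 'a' !=
  Pos 1: 'r' vs 'r' =
  Pos 2: 'y' vs 't' !=
Hamming distance = 2


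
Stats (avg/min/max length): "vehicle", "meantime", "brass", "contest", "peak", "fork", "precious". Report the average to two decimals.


Lengths: "vehicle"=7, "meantime"=8, "brass"=5, "contest"=7, "peak"=4, "fork"=4, "precious"=8
Sum = 43, Count = 7
Average = 43/7 = 6.14
= avg=6.14, min=4, max=8


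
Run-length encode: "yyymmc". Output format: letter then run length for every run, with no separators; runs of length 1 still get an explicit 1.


String: "yyymmc"
Scanning for consecutive runs:
  'y' x 3
  'm' x 2
  'c' x 1
RLE = "y3m2c1"


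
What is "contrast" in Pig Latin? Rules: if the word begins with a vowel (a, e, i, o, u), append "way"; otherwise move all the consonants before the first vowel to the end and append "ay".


Word: "contrast"
Starts with consonant(s) → move to end, add 'ay'
Consonant cluster: "c"
Pig Latin = "ontrastcay"


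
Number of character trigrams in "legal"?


Word: "legal" (length 5)
Number of 3-grams = length - 3 + 1 = 5 - 3 + 1
= 3


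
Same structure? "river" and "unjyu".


Pattern of "river": [0, 1, 2, 3, 0]
Pattern of "unjyu": [0, 1, 2, 3, 0]
Patterns match
Same pattern = Yes


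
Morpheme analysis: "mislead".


Word: "mislead"
Morphemes: mis- | lead
Each morpheme carries meaning
= 2 morphemes


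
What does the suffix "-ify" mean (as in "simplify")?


Suffix: -ify
As in: simplify -> simple + -ify, with a spelling change
Meaning = to make


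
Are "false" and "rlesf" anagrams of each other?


Word 1: "false" → sorted: aefls
Word 2: "rlesf" → sorted: eflrs
Same letters? aefls != eflrs
Anagram = No


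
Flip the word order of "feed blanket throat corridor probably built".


Original: "feed blanket throat corridor probably built"
Words (1..n): feed | blanket | throat | corridor | probably | built
Reversed (n..1): built | probably | corridor | throat | blanket | feed
Result = "built probably corridor throat blanket feed"


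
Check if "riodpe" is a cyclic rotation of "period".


Word: "period", Candidate: "riodpe"
Method: check if candidate is substring of word+word
"periodperiod" contains "riodpe"? Yes
Is rotation = Yes


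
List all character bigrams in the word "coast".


Word: "coast" (length 5)
Number of bigrams = 5 - 2 + 1 = 4
  Position 0: "co"
  Position 1: "oa"
  Position 2: "as"
  Position 3: "st"
Bigrams = "co", "oa", "as", "st"


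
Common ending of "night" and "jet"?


Word 1: "night"
Word 2: "jet"
Comparing from end:
  Pos -1: 't' == 't'
  Pos -2: 'h' != 'e' (stop)
LCS = "t" (length 1)


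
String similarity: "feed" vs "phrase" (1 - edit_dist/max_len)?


Word 1: "feed" (length 4)
Word 2: "phrase" (length 6)
One optimal edit sequence:
  1. insert 'p'  (+1)
  2. insert 'h'  (+1)
  3. substitute 'f' -> 'r'  (+1)
  4. substitute 'e' -> 'a'  (+1)
  5. substitute 'e' -> 's'  (+1)
  6. substitute 'd' -> 'e'  (+1)
Edit distance = 6
Max length = max(4, 6) = 6
Similarity = 1 - 6/6
= 0.0000


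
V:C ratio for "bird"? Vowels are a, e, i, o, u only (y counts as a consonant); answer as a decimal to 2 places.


Word: "bird"
Vowels (a,e,i,o,u): 1
Consonants: 3
Ratio = 1/3
= 0.33


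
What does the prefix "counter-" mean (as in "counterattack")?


Prefix: counter-
Example: counterattack (counter- + attack)
Meaning = against / opposite


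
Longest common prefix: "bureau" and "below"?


Word 1: "bureau"
Word 2: "below"
Comparing from start:
  Pos 0: 'b' == 'b'
  Pos 1: 'u' != 'e' (stop)
LCP = "b" (length 1)


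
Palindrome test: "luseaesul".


Word: "luseaesul"
Reversed: "luseaesul"
Forward == Backward? luseaesul == luseaesul
Palindrome = Yes


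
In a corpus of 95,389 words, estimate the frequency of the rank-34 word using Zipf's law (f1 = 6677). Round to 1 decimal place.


Zipf's law: f(r) = f(1) / r
f(1) = 6677
f(34) = 6677 / 34
= 196.4 occurrences


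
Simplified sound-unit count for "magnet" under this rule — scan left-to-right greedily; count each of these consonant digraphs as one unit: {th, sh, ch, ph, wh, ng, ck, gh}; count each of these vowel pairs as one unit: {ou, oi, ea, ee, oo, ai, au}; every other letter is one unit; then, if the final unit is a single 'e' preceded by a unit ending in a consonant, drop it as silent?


Word: "magnet" (6 letters)
Left-to-right scan:
  1. 'm' (letter)
  2. 'a' (letter)
  3. 'g' (letter)
  4. 'n' (letter)
  5. 'e' (letter)
  6. 't' (letter)
Units from scan: 6
Sound units = 6 units


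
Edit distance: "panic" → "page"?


Word 1: "panic" (length 5)
Word 2: "page" (length 4)
One optimal edit sequence (insert/delete/substitute each cost 1):
  1. keep 'p'
  2. keep 'a'
  3. delete 'n'  (+1)
  4. substitute 'i' -> 'g'  (+1)
  5. substitute 'c' -> 'e'  (+1)
Total edit operations: 3
Edit distance = 3


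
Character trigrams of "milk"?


Word: "milk" (length 4)
Number of trigrams = 4 - 3 + 1 = 2
  Position 0: "mil"
  Position 1: "ilk"
Trigrams = "mil", "ilk"


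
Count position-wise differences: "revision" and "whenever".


Comparing character by character (same length = 8):
  Pos 0: 'r' vs 'w' !=
  Pos 1: 'e' vs 'h' !=
  Pos 2: 'v' vs 'e' !=
  Pos 3: 'i' vs 'n' !=
  Pos 4: 's' vs 'e' !=
  Pos 5: 'i' vs 'v' !=
  Pos 6: 'o' vs 'e' !=
  Pos 7: 'n' vs 'r' !=
Hamming distance = 8


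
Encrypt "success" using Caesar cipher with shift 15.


Word: "success"
Shift: 15
Each letter → (letter + shift) mod 26:
  's' (18) + 15 = 7 → 'h'
  'u' (20) + 15 = 9 → 'j'
  'c' (2) + 15 = 17 → 'r'
  'c' (2) + 15 = 17 → 'r'
  'e' (4) + 15 = 19 → 't'
  's' (18) + 15 = 7 → 'h'
  's' (18) + 15 = 7 → 'h'
Result = "hjrrthh"


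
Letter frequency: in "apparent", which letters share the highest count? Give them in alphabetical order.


Word: "apparent"
Letter counts:
  'a': 2
  'e': 1
  'n': 1
  'p': 2
  'r': 1
  't': 1
Maximum count = 2
Most frequent = 'a', 'p' (2 times each)


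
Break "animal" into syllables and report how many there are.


Word: "animal"
Syllable breakdown: an · i · mal
Counting: 3 parts
= 3 syllables


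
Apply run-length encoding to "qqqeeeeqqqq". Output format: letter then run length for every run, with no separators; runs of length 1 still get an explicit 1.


String: "qqqeeeeqqqq"
Scanning for consecutive runs:
  'q' x 3
  'e' x 4
  'q' x 4
RLE = "q3e4q4"


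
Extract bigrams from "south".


Word: "south" (length 5)
Number of bigrams = 5 - 2 + 1 = 4
  Position 0: "so"
  Position 1: "ou"
  Position 2: "ut"
  Position 3: "th"
Bigrams = "so", "ou", "ut", "th"


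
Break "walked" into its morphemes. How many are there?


Word: "walked"
Morphemes: walk + -ed
Each morpheme carries meaning
= 2 morphemes


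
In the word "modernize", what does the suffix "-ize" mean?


Suffix: -ize
Example: modernize = modern + -ize
Meaning = to make


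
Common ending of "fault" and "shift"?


Word 1: "fault"
Word 2: "shift"
Comparing from end:
  Pos -1: 't' == 't'
  Pos -2: 'l' != 'f' (stop)
LCS = "t" (length 1)


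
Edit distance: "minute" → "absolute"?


Word 1: "minute" (length 6)
Word 2: "absolute" (length 8)
One optimal edit sequence (insert/delete/substitute each cost 1):
  1. insert 'a'  (+1)
  2. insert 'b'  (+1)
  3. substitute 'm' -> 's'  (+1)
  4. substitute 'i' -> 'o'  (+1)
  5. substitute 'n' -> 'l'  (+1)
  6. keep 'u'
  7. keep 't'
  8. keep 'e'
Total edit operations: 5
Edit distance = 5


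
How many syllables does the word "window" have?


Word: "window"
Syllable breakdown: win | dow
Counting: 2 parts
= 2 syllables


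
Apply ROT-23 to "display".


Word: "display"
Shift: 23
Each letter → (letter + shift) mod 26:
  'd' (3) + 23 = 0 → 'a'
  'i' (8) + 23 = 5 → 'f'
  's' (18) + 23 = 15 → 'p'
  'p' (15) + 23 = 12 → 'm'
  'l' (11) + 23 = 8 → 'i'
  'a' (0) + 23 = 23 → 'x'
  'y' (24) + 23 = 21 → 'v'
Result = "afpmixv"


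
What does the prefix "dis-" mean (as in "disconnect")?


Prefix: dis-
Example: disconnect (dis- + connect)
Meaning = not / opposite


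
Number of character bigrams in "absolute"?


Word: "absolute" (length 8)
Number of 2-grams = length - 2 + 1 = 8 - 2 + 1
= 7


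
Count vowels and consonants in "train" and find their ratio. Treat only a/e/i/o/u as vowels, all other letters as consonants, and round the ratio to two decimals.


Word: "train"
Vowels (a,e,i,o,u): 2
Consonants: 3
Ratio = 2/3
= 0.67


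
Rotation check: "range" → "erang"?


Word: "range", Candidate: "erang"
Method: check if candidate is substring of word+word
"rangerange" contains "erang"? Yes
Is rotation = Yes


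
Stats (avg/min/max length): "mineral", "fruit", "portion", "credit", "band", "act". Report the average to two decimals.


Lengths: "mineral"=7, "fruit"=5, "portion"=7, "credit"=6, "band"=4, "act"=3
Sum = 32, Count = 6
Average = 32/6 = 5.33
= avg=5.33, min=3, max=7


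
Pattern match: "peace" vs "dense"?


Pattern of "peace": [0, 1, 2, 3, 1]
Pattern of "dense": [0, 1, 2, 3, 1]
Patterns match
Same pattern = Yes


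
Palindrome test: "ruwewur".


Word: "ruwewur"
Reversed: "ruwewur"
Forward == Backward? ruwewur == ruwewur
Palindrome = Yes


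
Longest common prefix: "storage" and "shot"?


Word 1: "storage"
Word 2: "shot"
Comparing from start:
  Pos 0: 's' == 's'
  Pos 1: 't' != 'h' (stop)
LCP = "s" (length 1)


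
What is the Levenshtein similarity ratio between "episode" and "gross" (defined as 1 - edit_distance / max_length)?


Word 1: "episode" (length 7)
Word 2: "gross" (length 5)
One optimal edit sequence:
  1. delete 'e'  (+1)
  2. delete 'p'  (+1)
  3. substitute 'i' -> 'g'  (+1)
  4. substitute 's' -> 'r'  (+1)
  5. keep 'o'
  6. substitute 'd' -> 's'  (+1)
  7. substitute 'e' -> 's'  (+1)
Edit distance = 6
Max length = max(7, 5) = 7
Similarity = 1 - 6/7
= 0.1429


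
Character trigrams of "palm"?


Word: "palm" (length 4)
Number of trigrams = 4 - 3 + 1 = 2
  Position 0: "pal"
  Position 1: "alm"
Trigrams = "pal", "alm"


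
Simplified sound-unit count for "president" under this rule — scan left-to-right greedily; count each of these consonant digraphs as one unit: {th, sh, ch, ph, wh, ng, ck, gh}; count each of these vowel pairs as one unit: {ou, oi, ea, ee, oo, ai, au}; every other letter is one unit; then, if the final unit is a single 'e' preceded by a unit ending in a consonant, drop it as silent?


Word: "president" (9 letters)
Left-to-right scan:
  (1) 'p' (letter)
  (2) 'r' (letter)
  (3) 'e' (letter)
  (4) 's' (letter)
  (5) 'i' (letter)
  (6) 'd' (letter)
  (7) 'e' (letter)
  (8) 'n' (letter)
  (9) 't' (letter)
Units from scan: 9
Sound units = 9 units


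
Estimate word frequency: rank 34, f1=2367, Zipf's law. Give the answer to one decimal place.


Zipf's law: f(r) = f(1) / r
f(1) = 2367
f(34) = 2367 / 34
= 69.6 occurrences


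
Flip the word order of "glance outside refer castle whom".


Original: "glance outside refer castle whom"
Words (1..n): glance | outside | refer | castle | whom
Reversed (n..1): whom | castle | refer | outside | glance
Result = "whom castle refer outside glance"


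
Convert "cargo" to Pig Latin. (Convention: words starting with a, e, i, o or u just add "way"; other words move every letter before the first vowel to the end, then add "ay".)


Word: "cargo"
Starts with consonant(s) → move to end, add 'ay'
Consonant cluster: "c"
Pig Latin = "argocay"


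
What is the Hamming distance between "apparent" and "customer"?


Comparing character by character (same length = 8):
  Pos 0: 'a' vs 'c' !=
  Pos 1: 'p' vs 'u' !=
  Pos 2: 'p' vs 's' !=
  Pos 3: 'a' vs 't' !=
  Pos 4: 'r' vs 'o' !=
  Pos 5: 'e' vs 'm' !=
  Pos 6: 'n' vs 'e' !=
  Pos 7: 't' vs 'r' !=
Hamming distance = 8


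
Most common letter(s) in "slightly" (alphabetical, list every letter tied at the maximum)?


Word: "slightly"
Letter counts:
  'g': 1
  'h': 1
  'i': 1
  'l': 2
  's': 1
  't': 1
  'y': 1
Maximum count = 2
Most frequent = 'l' (2 times each)


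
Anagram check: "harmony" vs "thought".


Word 1: "harmony" → sorted: ahmnory
Word 2: "thought" → sorted: ghhottu
Same letters? ahmnory != ghhottu
Anagram = No


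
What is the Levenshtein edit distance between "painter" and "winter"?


Word 1: "painter" (length 7)
Word 2: "winter" (length 6)
One optimal edit sequence (insert/delete/substitute each cost 1):
  1. delete 'p'  (+1)
  2. substitute 'a' -> 'w'  (+1)
  3. keep 'i'
  4. keep 'n'
  5. keep 't'
  6. keep 'e'
  7. keep 'r'
Total edit operations: 2
Edit distance = 2


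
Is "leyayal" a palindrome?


Word: "leyayal"
Reversed: "layayel"
Forward == Backward? leyayal != layayel
Palindrome = No


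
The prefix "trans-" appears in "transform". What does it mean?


Prefix: trans-
Example: transform = trans- + form
Meaning = across


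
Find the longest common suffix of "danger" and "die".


Word 1: "danger"
Word 2: "die"
Comparing from end:
  Pos -1: 'r' != 'e' (stop)
LCS = "" (length 0)
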